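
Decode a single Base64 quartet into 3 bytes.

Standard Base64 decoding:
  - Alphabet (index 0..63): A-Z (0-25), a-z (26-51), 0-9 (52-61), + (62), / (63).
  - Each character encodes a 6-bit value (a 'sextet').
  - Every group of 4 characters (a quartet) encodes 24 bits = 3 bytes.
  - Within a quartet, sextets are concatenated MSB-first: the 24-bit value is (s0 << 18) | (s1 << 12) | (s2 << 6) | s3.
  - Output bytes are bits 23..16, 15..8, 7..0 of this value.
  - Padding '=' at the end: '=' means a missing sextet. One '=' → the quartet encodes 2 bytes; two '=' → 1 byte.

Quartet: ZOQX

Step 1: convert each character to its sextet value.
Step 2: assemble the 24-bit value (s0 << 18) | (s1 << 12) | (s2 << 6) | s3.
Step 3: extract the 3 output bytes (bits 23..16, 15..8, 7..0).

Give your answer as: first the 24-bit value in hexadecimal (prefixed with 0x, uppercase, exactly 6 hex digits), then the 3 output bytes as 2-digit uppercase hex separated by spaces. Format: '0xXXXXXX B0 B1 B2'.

Answer: 0x64E417 64 E4 17

Derivation:
Sextets: Z=25, O=14, Q=16, X=23
24-bit: (25<<18) | (14<<12) | (16<<6) | 23
      = 0x640000 | 0x00E000 | 0x000400 | 0x000017
      = 0x64E417
Bytes: (v>>16)&0xFF=64, (v>>8)&0xFF=E4, v&0xFF=17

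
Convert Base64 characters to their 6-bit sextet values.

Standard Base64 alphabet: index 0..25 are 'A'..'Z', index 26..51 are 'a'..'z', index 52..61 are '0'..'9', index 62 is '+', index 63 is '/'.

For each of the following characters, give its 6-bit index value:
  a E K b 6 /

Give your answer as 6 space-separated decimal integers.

Answer: 26 4 10 27 58 63

Derivation:
'a': a..z range, 26 + ord('a') − ord('a') = 26
'E': A..Z range, ord('E') − ord('A') = 4
'K': A..Z range, ord('K') − ord('A') = 10
'b': a..z range, 26 + ord('b') − ord('a') = 27
'6': 0..9 range, 52 + ord('6') − ord('0') = 58
'/': index 63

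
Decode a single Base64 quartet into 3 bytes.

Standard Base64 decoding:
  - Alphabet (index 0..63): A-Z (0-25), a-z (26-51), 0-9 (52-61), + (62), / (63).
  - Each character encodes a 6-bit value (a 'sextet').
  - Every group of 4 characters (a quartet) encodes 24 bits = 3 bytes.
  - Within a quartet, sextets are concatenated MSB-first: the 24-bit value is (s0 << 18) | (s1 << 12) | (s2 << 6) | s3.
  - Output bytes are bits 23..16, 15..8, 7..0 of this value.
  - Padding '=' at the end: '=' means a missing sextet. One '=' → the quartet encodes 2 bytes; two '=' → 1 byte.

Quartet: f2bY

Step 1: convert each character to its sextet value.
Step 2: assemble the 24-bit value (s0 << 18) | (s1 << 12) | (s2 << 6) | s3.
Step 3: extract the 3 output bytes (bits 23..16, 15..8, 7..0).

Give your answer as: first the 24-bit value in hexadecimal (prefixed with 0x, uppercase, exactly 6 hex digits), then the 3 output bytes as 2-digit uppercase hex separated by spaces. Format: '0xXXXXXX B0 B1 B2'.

Sextets: f=31, 2=54, b=27, Y=24
24-bit: (31<<18) | (54<<12) | (27<<6) | 24
      = 0x7C0000 | 0x036000 | 0x0006C0 | 0x000018
      = 0x7F66D8
Bytes: (v>>16)&0xFF=7F, (v>>8)&0xFF=66, v&0xFF=D8

Answer: 0x7F66D8 7F 66 D8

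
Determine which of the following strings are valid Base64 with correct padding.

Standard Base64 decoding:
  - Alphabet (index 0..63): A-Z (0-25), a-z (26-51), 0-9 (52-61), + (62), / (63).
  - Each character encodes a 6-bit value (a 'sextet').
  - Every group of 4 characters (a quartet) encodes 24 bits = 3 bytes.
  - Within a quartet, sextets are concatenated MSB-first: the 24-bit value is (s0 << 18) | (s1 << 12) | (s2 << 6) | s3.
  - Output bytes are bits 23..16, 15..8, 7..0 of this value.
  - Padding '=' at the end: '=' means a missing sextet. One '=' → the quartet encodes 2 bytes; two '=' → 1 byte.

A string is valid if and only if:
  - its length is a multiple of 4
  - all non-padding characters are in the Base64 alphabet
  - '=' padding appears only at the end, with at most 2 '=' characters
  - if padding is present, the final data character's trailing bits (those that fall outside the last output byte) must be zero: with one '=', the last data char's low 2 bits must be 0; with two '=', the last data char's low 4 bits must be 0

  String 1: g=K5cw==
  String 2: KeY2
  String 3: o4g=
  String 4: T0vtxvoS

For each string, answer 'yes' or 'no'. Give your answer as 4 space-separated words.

String 1: 'g=K5cw==' → invalid (bad char(s): ['=']; '=' in middle)
String 2: 'KeY2' → valid
String 3: 'o4g=' → valid
String 4: 'T0vtxvoS' → valid

Answer: no yes yes yes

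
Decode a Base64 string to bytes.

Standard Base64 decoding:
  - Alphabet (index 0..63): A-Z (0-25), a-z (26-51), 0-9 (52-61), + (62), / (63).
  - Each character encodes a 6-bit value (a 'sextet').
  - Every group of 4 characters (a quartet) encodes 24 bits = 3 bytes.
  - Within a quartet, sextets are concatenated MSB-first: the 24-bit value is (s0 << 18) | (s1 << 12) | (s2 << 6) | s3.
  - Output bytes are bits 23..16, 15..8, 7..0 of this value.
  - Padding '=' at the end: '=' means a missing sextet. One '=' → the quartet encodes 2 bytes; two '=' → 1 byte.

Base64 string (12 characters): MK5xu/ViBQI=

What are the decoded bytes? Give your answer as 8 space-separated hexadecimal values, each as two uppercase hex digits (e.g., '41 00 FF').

Answer: 30 AE 71 BB F5 62 05 02

Derivation:
After char 0 ('M'=12): chars_in_quartet=1 acc=0xC bytes_emitted=0
After char 1 ('K'=10): chars_in_quartet=2 acc=0x30A bytes_emitted=0
After char 2 ('5'=57): chars_in_quartet=3 acc=0xC2B9 bytes_emitted=0
After char 3 ('x'=49): chars_in_quartet=4 acc=0x30AE71 -> emit 30 AE 71, reset; bytes_emitted=3
After char 4 ('u'=46): chars_in_quartet=1 acc=0x2E bytes_emitted=3
After char 5 ('/'=63): chars_in_quartet=2 acc=0xBBF bytes_emitted=3
After char 6 ('V'=21): chars_in_quartet=3 acc=0x2EFD5 bytes_emitted=3
After char 7 ('i'=34): chars_in_quartet=4 acc=0xBBF562 -> emit BB F5 62, reset; bytes_emitted=6
After char 8 ('B'=1): chars_in_quartet=1 acc=0x1 bytes_emitted=6
After char 9 ('Q'=16): chars_in_quartet=2 acc=0x50 bytes_emitted=6
After char 10 ('I'=8): chars_in_quartet=3 acc=0x1408 bytes_emitted=6
Padding '=': partial quartet acc=0x1408 -> emit 05 02; bytes_emitted=8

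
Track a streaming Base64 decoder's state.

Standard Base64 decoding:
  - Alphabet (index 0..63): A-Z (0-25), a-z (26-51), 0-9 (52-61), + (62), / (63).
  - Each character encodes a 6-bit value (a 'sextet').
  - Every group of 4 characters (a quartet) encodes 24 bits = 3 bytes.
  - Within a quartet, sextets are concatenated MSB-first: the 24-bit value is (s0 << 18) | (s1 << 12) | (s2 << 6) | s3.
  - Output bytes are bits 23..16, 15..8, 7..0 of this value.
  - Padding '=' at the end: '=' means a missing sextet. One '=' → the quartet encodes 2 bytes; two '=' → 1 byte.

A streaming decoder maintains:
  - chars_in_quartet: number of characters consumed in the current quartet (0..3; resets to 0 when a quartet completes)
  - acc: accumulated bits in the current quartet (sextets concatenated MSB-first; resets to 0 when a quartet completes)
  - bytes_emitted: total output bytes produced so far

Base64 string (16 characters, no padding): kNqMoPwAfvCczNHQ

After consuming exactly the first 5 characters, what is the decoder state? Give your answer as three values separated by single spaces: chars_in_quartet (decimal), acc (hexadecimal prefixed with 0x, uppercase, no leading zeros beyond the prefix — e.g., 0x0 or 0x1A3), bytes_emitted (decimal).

Answer: 1 0x28 3

Derivation:
After char 0 ('k'=36): chars_in_quartet=1 acc=0x24 bytes_emitted=0
After char 1 ('N'=13): chars_in_quartet=2 acc=0x90D bytes_emitted=0
After char 2 ('q'=42): chars_in_quartet=3 acc=0x2436A bytes_emitted=0
After char 3 ('M'=12): chars_in_quartet=4 acc=0x90DA8C -> emit 90 DA 8C, reset; bytes_emitted=3
After char 4 ('o'=40): chars_in_quartet=1 acc=0x28 bytes_emitted=3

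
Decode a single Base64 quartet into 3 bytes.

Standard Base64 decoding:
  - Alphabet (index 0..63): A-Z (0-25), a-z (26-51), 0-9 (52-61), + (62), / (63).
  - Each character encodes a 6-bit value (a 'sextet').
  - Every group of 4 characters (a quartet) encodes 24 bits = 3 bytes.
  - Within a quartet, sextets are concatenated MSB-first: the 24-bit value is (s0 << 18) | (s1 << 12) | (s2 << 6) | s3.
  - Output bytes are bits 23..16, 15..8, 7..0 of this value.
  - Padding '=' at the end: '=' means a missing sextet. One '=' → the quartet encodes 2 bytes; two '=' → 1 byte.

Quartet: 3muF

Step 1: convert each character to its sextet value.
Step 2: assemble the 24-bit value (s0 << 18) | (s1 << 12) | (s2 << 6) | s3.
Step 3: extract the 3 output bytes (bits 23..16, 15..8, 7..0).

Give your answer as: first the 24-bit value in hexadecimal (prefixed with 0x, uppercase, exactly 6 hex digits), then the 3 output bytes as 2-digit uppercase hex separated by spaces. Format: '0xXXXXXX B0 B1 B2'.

Answer: 0xDE6B85 DE 6B 85

Derivation:
Sextets: 3=55, m=38, u=46, F=5
24-bit: (55<<18) | (38<<12) | (46<<6) | 5
      = 0xDC0000 | 0x026000 | 0x000B80 | 0x000005
      = 0xDE6B85
Bytes: (v>>16)&0xFF=DE, (v>>8)&0xFF=6B, v&0xFF=85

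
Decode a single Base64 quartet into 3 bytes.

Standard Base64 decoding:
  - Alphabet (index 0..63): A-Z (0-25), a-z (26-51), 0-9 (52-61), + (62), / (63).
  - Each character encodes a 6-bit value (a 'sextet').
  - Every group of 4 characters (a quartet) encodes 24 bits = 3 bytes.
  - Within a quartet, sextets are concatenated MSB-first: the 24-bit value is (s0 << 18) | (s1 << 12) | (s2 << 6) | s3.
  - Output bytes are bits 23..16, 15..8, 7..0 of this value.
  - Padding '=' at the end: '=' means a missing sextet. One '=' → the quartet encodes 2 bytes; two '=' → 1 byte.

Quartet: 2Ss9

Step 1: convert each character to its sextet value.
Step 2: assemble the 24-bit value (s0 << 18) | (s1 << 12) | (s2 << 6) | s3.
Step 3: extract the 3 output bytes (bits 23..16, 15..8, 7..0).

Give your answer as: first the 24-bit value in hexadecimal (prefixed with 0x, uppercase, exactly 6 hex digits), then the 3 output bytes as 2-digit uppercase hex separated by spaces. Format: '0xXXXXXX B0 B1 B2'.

Sextets: 2=54, S=18, s=44, 9=61
24-bit: (54<<18) | (18<<12) | (44<<6) | 61
      = 0xD80000 | 0x012000 | 0x000B00 | 0x00003D
      = 0xD92B3D
Bytes: (v>>16)&0xFF=D9, (v>>8)&0xFF=2B, v&0xFF=3D

Answer: 0xD92B3D D9 2B 3D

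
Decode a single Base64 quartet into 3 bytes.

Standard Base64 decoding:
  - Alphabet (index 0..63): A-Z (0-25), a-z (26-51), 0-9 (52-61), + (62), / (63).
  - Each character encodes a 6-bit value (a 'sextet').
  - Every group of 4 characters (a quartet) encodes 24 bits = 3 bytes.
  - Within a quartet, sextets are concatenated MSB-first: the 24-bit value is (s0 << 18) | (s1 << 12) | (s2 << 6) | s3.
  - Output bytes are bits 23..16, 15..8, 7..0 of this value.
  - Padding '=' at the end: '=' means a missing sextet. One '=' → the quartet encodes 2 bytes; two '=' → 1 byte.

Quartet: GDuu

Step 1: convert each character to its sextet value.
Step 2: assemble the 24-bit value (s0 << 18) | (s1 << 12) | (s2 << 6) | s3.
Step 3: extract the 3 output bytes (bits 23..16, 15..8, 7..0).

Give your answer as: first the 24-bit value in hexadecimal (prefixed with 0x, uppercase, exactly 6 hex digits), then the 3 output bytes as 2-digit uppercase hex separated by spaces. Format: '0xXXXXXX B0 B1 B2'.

Answer: 0x183BAE 18 3B AE

Derivation:
Sextets: G=6, D=3, u=46, u=46
24-bit: (6<<18) | (3<<12) | (46<<6) | 46
      = 0x180000 | 0x003000 | 0x000B80 | 0x00002E
      = 0x183BAE
Bytes: (v>>16)&0xFF=18, (v>>8)&0xFF=3B, v&0xFF=AE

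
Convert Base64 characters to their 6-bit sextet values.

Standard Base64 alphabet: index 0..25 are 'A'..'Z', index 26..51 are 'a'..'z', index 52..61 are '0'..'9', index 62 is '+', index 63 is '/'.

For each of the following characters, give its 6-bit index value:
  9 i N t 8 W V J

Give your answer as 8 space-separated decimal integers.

'9': 0..9 range, 52 + ord('9') − ord('0') = 61
'i': a..z range, 26 + ord('i') − ord('a') = 34
'N': A..Z range, ord('N') − ord('A') = 13
't': a..z range, 26 + ord('t') − ord('a') = 45
'8': 0..9 range, 52 + ord('8') − ord('0') = 60
'W': A..Z range, ord('W') − ord('A') = 22
'V': A..Z range, ord('V') − ord('A') = 21
'J': A..Z range, ord('J') − ord('A') = 9

Answer: 61 34 13 45 60 22 21 9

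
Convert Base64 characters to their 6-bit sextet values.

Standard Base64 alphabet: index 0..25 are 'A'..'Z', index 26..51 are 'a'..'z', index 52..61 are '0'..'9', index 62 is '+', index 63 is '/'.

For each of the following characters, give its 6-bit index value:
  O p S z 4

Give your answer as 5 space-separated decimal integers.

'O': A..Z range, ord('O') − ord('A') = 14
'p': a..z range, 26 + ord('p') − ord('a') = 41
'S': A..Z range, ord('S') − ord('A') = 18
'z': a..z range, 26 + ord('z') − ord('a') = 51
'4': 0..9 range, 52 + ord('4') − ord('0') = 56

Answer: 14 41 18 51 56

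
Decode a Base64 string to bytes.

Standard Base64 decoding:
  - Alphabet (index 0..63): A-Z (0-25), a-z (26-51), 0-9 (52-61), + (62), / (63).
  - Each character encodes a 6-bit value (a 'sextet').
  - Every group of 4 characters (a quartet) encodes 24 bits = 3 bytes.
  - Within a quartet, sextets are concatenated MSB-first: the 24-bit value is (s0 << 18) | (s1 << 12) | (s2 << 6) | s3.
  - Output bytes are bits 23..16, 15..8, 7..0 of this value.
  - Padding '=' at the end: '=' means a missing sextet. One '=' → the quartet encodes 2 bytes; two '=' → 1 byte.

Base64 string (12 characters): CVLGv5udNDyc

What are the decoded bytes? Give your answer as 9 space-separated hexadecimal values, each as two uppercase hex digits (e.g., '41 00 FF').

Answer: 09 52 C6 BF 9B 9D 34 3C 9C

Derivation:
After char 0 ('C'=2): chars_in_quartet=1 acc=0x2 bytes_emitted=0
After char 1 ('V'=21): chars_in_quartet=2 acc=0x95 bytes_emitted=0
After char 2 ('L'=11): chars_in_quartet=3 acc=0x254B bytes_emitted=0
After char 3 ('G'=6): chars_in_quartet=4 acc=0x952C6 -> emit 09 52 C6, reset; bytes_emitted=3
After char 4 ('v'=47): chars_in_quartet=1 acc=0x2F bytes_emitted=3
After char 5 ('5'=57): chars_in_quartet=2 acc=0xBF9 bytes_emitted=3
After char 6 ('u'=46): chars_in_quartet=3 acc=0x2FE6E bytes_emitted=3
After char 7 ('d'=29): chars_in_quartet=4 acc=0xBF9B9D -> emit BF 9B 9D, reset; bytes_emitted=6
After char 8 ('N'=13): chars_in_quartet=1 acc=0xD bytes_emitted=6
After char 9 ('D'=3): chars_in_quartet=2 acc=0x343 bytes_emitted=6
After char 10 ('y'=50): chars_in_quartet=3 acc=0xD0F2 bytes_emitted=6
After char 11 ('c'=28): chars_in_quartet=4 acc=0x343C9C -> emit 34 3C 9C, reset; bytes_emitted=9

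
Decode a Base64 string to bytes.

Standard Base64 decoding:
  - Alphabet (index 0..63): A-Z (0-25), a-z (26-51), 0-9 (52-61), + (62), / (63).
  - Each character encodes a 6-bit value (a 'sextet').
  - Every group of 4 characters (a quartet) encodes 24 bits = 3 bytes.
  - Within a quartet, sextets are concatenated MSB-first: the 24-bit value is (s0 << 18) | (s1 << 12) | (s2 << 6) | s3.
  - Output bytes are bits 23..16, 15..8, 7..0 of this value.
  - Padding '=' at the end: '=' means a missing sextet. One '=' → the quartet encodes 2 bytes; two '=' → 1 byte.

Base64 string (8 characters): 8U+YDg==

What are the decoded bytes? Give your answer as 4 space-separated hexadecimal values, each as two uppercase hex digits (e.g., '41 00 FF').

After char 0 ('8'=60): chars_in_quartet=1 acc=0x3C bytes_emitted=0
After char 1 ('U'=20): chars_in_quartet=2 acc=0xF14 bytes_emitted=0
After char 2 ('+'=62): chars_in_quartet=3 acc=0x3C53E bytes_emitted=0
After char 3 ('Y'=24): chars_in_quartet=4 acc=0xF14F98 -> emit F1 4F 98, reset; bytes_emitted=3
After char 4 ('D'=3): chars_in_quartet=1 acc=0x3 bytes_emitted=3
After char 5 ('g'=32): chars_in_quartet=2 acc=0xE0 bytes_emitted=3
Padding '==': partial quartet acc=0xE0 -> emit 0E; bytes_emitted=4

Answer: F1 4F 98 0E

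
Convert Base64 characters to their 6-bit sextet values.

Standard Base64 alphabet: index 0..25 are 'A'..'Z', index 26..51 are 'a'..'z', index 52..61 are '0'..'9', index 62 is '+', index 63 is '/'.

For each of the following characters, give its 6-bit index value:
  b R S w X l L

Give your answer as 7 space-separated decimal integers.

Answer: 27 17 18 48 23 37 11

Derivation:
'b': a..z range, 26 + ord('b') − ord('a') = 27
'R': A..Z range, ord('R') − ord('A') = 17
'S': A..Z range, ord('S') − ord('A') = 18
'w': a..z range, 26 + ord('w') − ord('a') = 48
'X': A..Z range, ord('X') − ord('A') = 23
'l': a..z range, 26 + ord('l') − ord('a') = 37
'L': A..Z range, ord('L') − ord('A') = 11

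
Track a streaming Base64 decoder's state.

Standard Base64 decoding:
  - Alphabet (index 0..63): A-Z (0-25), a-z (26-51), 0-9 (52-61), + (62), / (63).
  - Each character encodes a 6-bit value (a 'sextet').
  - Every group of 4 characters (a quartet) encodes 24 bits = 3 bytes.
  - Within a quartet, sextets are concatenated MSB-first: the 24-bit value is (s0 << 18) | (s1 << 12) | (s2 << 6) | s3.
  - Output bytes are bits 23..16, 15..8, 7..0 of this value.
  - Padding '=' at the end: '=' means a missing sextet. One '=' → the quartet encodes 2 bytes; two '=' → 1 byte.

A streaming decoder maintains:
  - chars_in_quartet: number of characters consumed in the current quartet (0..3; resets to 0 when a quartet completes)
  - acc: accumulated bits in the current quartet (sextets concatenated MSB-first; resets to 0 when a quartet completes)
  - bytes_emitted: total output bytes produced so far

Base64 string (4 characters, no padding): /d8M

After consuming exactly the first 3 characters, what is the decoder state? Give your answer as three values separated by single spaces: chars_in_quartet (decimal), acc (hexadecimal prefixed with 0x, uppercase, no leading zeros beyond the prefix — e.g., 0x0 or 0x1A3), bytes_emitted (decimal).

Answer: 3 0x3F77C 0

Derivation:
After char 0 ('/'=63): chars_in_quartet=1 acc=0x3F bytes_emitted=0
After char 1 ('d'=29): chars_in_quartet=2 acc=0xFDD bytes_emitted=0
After char 2 ('8'=60): chars_in_quartet=3 acc=0x3F77C bytes_emitted=0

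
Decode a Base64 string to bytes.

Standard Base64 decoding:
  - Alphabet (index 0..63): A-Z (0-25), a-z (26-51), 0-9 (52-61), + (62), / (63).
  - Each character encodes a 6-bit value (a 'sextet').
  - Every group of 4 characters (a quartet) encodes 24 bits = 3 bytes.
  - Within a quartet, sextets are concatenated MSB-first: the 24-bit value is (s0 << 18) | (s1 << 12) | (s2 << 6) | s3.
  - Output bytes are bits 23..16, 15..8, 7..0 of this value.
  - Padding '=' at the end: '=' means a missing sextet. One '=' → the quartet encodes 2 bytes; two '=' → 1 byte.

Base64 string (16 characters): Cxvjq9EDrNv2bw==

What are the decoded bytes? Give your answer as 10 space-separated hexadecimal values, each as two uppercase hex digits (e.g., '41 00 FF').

Answer: 0B 1B E3 AB D1 03 AC DB F6 6F

Derivation:
After char 0 ('C'=2): chars_in_quartet=1 acc=0x2 bytes_emitted=0
After char 1 ('x'=49): chars_in_quartet=2 acc=0xB1 bytes_emitted=0
After char 2 ('v'=47): chars_in_quartet=3 acc=0x2C6F bytes_emitted=0
After char 3 ('j'=35): chars_in_quartet=4 acc=0xB1BE3 -> emit 0B 1B E3, reset; bytes_emitted=3
After char 4 ('q'=42): chars_in_quartet=1 acc=0x2A bytes_emitted=3
After char 5 ('9'=61): chars_in_quartet=2 acc=0xABD bytes_emitted=3
After char 6 ('E'=4): chars_in_quartet=3 acc=0x2AF44 bytes_emitted=3
After char 7 ('D'=3): chars_in_quartet=4 acc=0xABD103 -> emit AB D1 03, reset; bytes_emitted=6
After char 8 ('r'=43): chars_in_quartet=1 acc=0x2B bytes_emitted=6
After char 9 ('N'=13): chars_in_quartet=2 acc=0xACD bytes_emitted=6
After char 10 ('v'=47): chars_in_quartet=3 acc=0x2B36F bytes_emitted=6
After char 11 ('2'=54): chars_in_quartet=4 acc=0xACDBF6 -> emit AC DB F6, reset; bytes_emitted=9
After char 12 ('b'=27): chars_in_quartet=1 acc=0x1B bytes_emitted=9
After char 13 ('w'=48): chars_in_quartet=2 acc=0x6F0 bytes_emitted=9
Padding '==': partial quartet acc=0x6F0 -> emit 6F; bytes_emitted=10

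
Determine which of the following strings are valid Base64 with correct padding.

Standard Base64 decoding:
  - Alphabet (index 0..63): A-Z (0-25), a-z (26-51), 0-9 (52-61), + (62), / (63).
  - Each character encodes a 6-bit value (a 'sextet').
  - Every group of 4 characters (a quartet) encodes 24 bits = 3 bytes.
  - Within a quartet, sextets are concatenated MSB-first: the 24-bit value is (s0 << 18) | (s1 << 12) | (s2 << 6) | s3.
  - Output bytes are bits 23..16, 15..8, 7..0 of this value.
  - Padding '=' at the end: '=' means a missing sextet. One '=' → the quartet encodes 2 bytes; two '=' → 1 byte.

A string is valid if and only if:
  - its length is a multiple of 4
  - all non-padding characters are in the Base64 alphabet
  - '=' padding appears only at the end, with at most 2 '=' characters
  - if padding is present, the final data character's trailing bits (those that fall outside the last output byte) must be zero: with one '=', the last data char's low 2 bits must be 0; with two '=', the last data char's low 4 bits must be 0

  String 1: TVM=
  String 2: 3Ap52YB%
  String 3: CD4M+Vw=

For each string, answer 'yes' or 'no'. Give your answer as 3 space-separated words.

Answer: yes no yes

Derivation:
String 1: 'TVM=' → valid
String 2: '3Ap52YB%' → invalid (bad char(s): ['%'])
String 3: 'CD4M+Vw=' → valid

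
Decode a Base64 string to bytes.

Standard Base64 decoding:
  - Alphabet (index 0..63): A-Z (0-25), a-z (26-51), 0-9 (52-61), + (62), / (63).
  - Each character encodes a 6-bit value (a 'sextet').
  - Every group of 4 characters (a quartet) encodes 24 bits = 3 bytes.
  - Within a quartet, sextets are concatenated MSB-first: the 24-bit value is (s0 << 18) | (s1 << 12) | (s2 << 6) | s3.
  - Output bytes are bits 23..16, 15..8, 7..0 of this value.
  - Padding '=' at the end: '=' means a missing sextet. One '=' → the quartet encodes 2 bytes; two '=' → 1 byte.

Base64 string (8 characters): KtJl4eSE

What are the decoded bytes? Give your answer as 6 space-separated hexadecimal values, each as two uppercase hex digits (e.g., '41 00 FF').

After char 0 ('K'=10): chars_in_quartet=1 acc=0xA bytes_emitted=0
After char 1 ('t'=45): chars_in_quartet=2 acc=0x2AD bytes_emitted=0
After char 2 ('J'=9): chars_in_quartet=3 acc=0xAB49 bytes_emitted=0
After char 3 ('l'=37): chars_in_quartet=4 acc=0x2AD265 -> emit 2A D2 65, reset; bytes_emitted=3
After char 4 ('4'=56): chars_in_quartet=1 acc=0x38 bytes_emitted=3
After char 5 ('e'=30): chars_in_quartet=2 acc=0xE1E bytes_emitted=3
After char 6 ('S'=18): chars_in_quartet=3 acc=0x38792 bytes_emitted=3
After char 7 ('E'=4): chars_in_quartet=4 acc=0xE1E484 -> emit E1 E4 84, reset; bytes_emitted=6

Answer: 2A D2 65 E1 E4 84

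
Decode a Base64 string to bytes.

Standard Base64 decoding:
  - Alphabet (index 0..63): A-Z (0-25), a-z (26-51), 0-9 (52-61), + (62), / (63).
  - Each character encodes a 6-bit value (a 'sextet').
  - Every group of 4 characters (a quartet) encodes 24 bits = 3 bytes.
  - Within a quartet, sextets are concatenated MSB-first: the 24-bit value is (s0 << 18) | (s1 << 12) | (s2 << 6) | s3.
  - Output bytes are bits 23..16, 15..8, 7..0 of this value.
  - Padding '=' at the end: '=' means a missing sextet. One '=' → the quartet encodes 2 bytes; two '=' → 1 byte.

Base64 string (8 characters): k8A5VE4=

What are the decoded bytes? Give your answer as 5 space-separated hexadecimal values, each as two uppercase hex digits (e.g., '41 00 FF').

After char 0 ('k'=36): chars_in_quartet=1 acc=0x24 bytes_emitted=0
After char 1 ('8'=60): chars_in_quartet=2 acc=0x93C bytes_emitted=0
After char 2 ('A'=0): chars_in_quartet=3 acc=0x24F00 bytes_emitted=0
After char 3 ('5'=57): chars_in_quartet=4 acc=0x93C039 -> emit 93 C0 39, reset; bytes_emitted=3
After char 4 ('V'=21): chars_in_quartet=1 acc=0x15 bytes_emitted=3
After char 5 ('E'=4): chars_in_quartet=2 acc=0x544 bytes_emitted=3
After char 6 ('4'=56): chars_in_quartet=3 acc=0x15138 bytes_emitted=3
Padding '=': partial quartet acc=0x15138 -> emit 54 4E; bytes_emitted=5

Answer: 93 C0 39 54 4E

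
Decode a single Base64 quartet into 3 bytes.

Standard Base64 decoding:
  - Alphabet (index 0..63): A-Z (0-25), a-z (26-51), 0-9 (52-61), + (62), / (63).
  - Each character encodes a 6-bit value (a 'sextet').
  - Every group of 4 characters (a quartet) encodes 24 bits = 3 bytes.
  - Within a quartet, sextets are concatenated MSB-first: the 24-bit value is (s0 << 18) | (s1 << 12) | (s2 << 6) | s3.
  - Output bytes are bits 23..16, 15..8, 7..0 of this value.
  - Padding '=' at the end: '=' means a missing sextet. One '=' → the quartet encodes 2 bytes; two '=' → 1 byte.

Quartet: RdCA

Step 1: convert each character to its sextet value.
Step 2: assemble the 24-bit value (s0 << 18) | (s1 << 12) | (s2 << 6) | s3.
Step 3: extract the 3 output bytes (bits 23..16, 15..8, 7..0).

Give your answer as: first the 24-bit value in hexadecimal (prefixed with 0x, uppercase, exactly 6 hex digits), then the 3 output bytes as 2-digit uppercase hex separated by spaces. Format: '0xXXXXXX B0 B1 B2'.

Answer: 0x45D080 45 D0 80

Derivation:
Sextets: R=17, d=29, C=2, A=0
24-bit: (17<<18) | (29<<12) | (2<<6) | 0
      = 0x440000 | 0x01D000 | 0x000080 | 0x000000
      = 0x45D080
Bytes: (v>>16)&0xFF=45, (v>>8)&0xFF=D0, v&0xFF=80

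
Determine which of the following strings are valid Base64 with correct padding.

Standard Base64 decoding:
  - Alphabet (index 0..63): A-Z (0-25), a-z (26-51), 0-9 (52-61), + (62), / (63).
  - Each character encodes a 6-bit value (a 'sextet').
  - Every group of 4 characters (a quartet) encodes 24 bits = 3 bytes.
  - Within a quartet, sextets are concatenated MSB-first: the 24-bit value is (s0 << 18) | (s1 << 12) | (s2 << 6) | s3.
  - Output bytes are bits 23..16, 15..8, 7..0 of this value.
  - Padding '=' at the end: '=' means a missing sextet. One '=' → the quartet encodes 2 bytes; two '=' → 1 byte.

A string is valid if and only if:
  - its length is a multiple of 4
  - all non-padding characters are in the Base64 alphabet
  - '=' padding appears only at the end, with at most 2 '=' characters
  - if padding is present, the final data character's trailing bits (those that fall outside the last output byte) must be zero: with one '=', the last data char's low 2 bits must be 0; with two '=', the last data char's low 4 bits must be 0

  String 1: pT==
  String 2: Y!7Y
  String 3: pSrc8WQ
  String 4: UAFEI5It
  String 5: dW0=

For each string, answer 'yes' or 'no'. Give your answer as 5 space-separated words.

String 1: 'pT==' → invalid (bad trailing bits)
String 2: 'Y!7Y' → invalid (bad char(s): ['!'])
String 3: 'pSrc8WQ' → invalid (len=7 not mult of 4)
String 4: 'UAFEI5It' → valid
String 5: 'dW0=' → valid

Answer: no no no yes yes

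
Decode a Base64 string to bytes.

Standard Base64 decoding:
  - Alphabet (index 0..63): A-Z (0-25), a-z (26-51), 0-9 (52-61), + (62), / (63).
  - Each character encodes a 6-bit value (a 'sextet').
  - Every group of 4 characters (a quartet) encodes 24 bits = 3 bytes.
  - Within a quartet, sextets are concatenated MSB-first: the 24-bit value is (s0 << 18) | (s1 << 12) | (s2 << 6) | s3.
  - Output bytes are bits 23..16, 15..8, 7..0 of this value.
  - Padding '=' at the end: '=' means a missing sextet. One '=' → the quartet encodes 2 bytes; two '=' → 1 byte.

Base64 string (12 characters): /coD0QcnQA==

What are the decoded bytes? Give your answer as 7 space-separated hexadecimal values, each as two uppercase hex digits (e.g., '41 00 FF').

Answer: FD CA 03 D1 07 27 40

Derivation:
After char 0 ('/'=63): chars_in_quartet=1 acc=0x3F bytes_emitted=0
After char 1 ('c'=28): chars_in_quartet=2 acc=0xFDC bytes_emitted=0
After char 2 ('o'=40): chars_in_quartet=3 acc=0x3F728 bytes_emitted=0
After char 3 ('D'=3): chars_in_quartet=4 acc=0xFDCA03 -> emit FD CA 03, reset; bytes_emitted=3
After char 4 ('0'=52): chars_in_quartet=1 acc=0x34 bytes_emitted=3
After char 5 ('Q'=16): chars_in_quartet=2 acc=0xD10 bytes_emitted=3
After char 6 ('c'=28): chars_in_quartet=3 acc=0x3441C bytes_emitted=3
After char 7 ('n'=39): chars_in_quartet=4 acc=0xD10727 -> emit D1 07 27, reset; bytes_emitted=6
After char 8 ('Q'=16): chars_in_quartet=1 acc=0x10 bytes_emitted=6
After char 9 ('A'=0): chars_in_quartet=2 acc=0x400 bytes_emitted=6
Padding '==': partial quartet acc=0x400 -> emit 40; bytes_emitted=7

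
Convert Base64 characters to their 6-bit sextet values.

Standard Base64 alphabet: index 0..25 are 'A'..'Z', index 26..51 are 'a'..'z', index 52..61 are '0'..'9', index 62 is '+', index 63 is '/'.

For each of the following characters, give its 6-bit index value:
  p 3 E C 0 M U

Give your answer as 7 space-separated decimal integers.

Answer: 41 55 4 2 52 12 20

Derivation:
'p': a..z range, 26 + ord('p') − ord('a') = 41
'3': 0..9 range, 52 + ord('3') − ord('0') = 55
'E': A..Z range, ord('E') − ord('A') = 4
'C': A..Z range, ord('C') − ord('A') = 2
'0': 0..9 range, 52 + ord('0') − ord('0') = 52
'M': A..Z range, ord('M') − ord('A') = 12
'U': A..Z range, ord('U') − ord('A') = 20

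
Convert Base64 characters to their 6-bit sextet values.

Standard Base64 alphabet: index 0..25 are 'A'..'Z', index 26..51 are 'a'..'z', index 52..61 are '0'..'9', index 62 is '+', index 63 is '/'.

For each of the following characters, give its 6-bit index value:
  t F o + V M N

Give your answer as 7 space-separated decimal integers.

Answer: 45 5 40 62 21 12 13

Derivation:
't': a..z range, 26 + ord('t') − ord('a') = 45
'F': A..Z range, ord('F') − ord('A') = 5
'o': a..z range, 26 + ord('o') − ord('a') = 40
'+': index 62
'V': A..Z range, ord('V') − ord('A') = 21
'M': A..Z range, ord('M') − ord('A') = 12
'N': A..Z range, ord('N') − ord('A') = 13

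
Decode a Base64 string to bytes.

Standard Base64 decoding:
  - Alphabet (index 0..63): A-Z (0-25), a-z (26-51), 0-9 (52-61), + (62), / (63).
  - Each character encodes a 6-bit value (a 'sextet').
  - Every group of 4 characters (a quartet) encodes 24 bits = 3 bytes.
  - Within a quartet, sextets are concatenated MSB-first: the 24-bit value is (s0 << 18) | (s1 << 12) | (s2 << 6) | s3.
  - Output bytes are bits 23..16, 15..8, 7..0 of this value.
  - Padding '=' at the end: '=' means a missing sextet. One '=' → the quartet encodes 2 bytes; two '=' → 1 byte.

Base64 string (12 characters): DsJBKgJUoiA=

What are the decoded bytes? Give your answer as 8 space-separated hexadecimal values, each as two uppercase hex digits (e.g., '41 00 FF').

Answer: 0E C2 41 2A 02 54 A2 20

Derivation:
After char 0 ('D'=3): chars_in_quartet=1 acc=0x3 bytes_emitted=0
After char 1 ('s'=44): chars_in_quartet=2 acc=0xEC bytes_emitted=0
After char 2 ('J'=9): chars_in_quartet=3 acc=0x3B09 bytes_emitted=0
After char 3 ('B'=1): chars_in_quartet=4 acc=0xEC241 -> emit 0E C2 41, reset; bytes_emitted=3
After char 4 ('K'=10): chars_in_quartet=1 acc=0xA bytes_emitted=3
After char 5 ('g'=32): chars_in_quartet=2 acc=0x2A0 bytes_emitted=3
After char 6 ('J'=9): chars_in_quartet=3 acc=0xA809 bytes_emitted=3
After char 7 ('U'=20): chars_in_quartet=4 acc=0x2A0254 -> emit 2A 02 54, reset; bytes_emitted=6
After char 8 ('o'=40): chars_in_quartet=1 acc=0x28 bytes_emitted=6
After char 9 ('i'=34): chars_in_quartet=2 acc=0xA22 bytes_emitted=6
After char 10 ('A'=0): chars_in_quartet=3 acc=0x28880 bytes_emitted=6
Padding '=': partial quartet acc=0x28880 -> emit A2 20; bytes_emitted=8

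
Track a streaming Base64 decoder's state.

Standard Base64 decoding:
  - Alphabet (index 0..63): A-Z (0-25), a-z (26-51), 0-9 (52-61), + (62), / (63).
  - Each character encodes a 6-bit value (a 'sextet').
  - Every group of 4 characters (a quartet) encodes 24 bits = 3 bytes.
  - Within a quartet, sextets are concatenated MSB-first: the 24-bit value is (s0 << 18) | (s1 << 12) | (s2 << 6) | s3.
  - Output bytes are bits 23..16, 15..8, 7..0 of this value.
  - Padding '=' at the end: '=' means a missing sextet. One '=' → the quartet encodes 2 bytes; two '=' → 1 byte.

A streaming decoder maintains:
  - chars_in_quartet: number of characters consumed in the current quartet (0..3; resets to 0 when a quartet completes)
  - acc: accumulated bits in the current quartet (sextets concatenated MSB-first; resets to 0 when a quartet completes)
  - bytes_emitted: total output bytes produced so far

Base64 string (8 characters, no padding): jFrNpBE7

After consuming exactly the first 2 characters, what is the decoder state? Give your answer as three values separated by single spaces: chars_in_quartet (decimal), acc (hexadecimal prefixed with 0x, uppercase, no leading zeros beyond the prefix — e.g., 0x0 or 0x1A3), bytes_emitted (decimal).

Answer: 2 0x8C5 0

Derivation:
After char 0 ('j'=35): chars_in_quartet=1 acc=0x23 bytes_emitted=0
After char 1 ('F'=5): chars_in_quartet=2 acc=0x8C5 bytes_emitted=0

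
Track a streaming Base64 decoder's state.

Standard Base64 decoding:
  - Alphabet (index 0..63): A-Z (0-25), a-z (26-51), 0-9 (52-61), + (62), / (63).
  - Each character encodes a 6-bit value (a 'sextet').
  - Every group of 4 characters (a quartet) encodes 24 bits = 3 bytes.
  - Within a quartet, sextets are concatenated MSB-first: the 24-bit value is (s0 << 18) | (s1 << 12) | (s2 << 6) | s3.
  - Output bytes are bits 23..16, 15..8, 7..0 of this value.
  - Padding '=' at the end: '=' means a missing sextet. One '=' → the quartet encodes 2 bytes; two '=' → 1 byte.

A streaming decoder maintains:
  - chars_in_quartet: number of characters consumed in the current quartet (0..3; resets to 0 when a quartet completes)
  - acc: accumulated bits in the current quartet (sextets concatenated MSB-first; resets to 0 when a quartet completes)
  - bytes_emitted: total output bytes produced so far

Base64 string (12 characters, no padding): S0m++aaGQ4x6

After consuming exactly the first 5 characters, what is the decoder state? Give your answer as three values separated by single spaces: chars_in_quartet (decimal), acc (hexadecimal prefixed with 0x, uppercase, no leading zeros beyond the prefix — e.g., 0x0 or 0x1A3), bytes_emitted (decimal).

Answer: 1 0x3E 3

Derivation:
After char 0 ('S'=18): chars_in_quartet=1 acc=0x12 bytes_emitted=0
After char 1 ('0'=52): chars_in_quartet=2 acc=0x4B4 bytes_emitted=0
After char 2 ('m'=38): chars_in_quartet=3 acc=0x12D26 bytes_emitted=0
After char 3 ('+'=62): chars_in_quartet=4 acc=0x4B49BE -> emit 4B 49 BE, reset; bytes_emitted=3
After char 4 ('+'=62): chars_in_quartet=1 acc=0x3E bytes_emitted=3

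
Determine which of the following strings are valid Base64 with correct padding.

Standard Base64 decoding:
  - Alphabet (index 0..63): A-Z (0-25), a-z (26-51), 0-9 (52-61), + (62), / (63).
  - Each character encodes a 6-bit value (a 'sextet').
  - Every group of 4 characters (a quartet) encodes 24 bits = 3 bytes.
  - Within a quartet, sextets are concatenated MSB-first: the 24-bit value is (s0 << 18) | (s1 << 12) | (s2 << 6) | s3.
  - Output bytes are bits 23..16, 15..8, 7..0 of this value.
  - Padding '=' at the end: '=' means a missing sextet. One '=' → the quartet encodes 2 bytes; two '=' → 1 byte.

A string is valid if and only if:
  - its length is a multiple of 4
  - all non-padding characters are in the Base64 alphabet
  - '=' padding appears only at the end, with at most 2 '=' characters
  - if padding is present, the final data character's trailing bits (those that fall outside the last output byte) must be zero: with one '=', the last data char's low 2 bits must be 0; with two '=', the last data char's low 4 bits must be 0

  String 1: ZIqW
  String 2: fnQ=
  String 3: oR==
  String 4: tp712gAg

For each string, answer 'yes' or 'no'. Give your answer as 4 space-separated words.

Answer: yes yes no yes

Derivation:
String 1: 'ZIqW' → valid
String 2: 'fnQ=' → valid
String 3: 'oR==' → invalid (bad trailing bits)
String 4: 'tp712gAg' → valid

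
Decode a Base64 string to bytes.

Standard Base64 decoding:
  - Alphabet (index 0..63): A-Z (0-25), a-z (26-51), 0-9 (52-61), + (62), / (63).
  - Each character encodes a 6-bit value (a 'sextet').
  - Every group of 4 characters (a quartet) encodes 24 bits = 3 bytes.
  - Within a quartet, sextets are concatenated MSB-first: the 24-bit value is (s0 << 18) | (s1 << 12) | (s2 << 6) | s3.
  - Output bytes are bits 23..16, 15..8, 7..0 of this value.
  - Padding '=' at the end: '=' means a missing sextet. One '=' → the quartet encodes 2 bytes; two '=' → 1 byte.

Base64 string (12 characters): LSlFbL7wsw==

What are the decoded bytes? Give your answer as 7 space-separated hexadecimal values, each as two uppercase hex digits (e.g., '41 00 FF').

After char 0 ('L'=11): chars_in_quartet=1 acc=0xB bytes_emitted=0
After char 1 ('S'=18): chars_in_quartet=2 acc=0x2D2 bytes_emitted=0
After char 2 ('l'=37): chars_in_quartet=3 acc=0xB4A5 bytes_emitted=0
After char 3 ('F'=5): chars_in_quartet=4 acc=0x2D2945 -> emit 2D 29 45, reset; bytes_emitted=3
After char 4 ('b'=27): chars_in_quartet=1 acc=0x1B bytes_emitted=3
After char 5 ('L'=11): chars_in_quartet=2 acc=0x6CB bytes_emitted=3
After char 6 ('7'=59): chars_in_quartet=3 acc=0x1B2FB bytes_emitted=3
After char 7 ('w'=48): chars_in_quartet=4 acc=0x6CBEF0 -> emit 6C BE F0, reset; bytes_emitted=6
After char 8 ('s'=44): chars_in_quartet=1 acc=0x2C bytes_emitted=6
After char 9 ('w'=48): chars_in_quartet=2 acc=0xB30 bytes_emitted=6
Padding '==': partial quartet acc=0xB30 -> emit B3; bytes_emitted=7

Answer: 2D 29 45 6C BE F0 B3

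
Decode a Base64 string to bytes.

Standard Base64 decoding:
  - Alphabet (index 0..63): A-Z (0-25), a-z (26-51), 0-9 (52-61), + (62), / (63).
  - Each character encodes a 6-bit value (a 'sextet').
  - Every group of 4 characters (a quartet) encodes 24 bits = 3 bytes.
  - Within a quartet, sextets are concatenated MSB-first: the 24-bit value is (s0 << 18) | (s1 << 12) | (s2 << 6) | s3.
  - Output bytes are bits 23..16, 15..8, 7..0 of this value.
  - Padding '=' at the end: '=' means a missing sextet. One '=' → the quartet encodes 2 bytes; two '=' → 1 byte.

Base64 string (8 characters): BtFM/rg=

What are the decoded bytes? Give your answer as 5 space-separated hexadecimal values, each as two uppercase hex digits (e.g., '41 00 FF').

After char 0 ('B'=1): chars_in_quartet=1 acc=0x1 bytes_emitted=0
After char 1 ('t'=45): chars_in_quartet=2 acc=0x6D bytes_emitted=0
After char 2 ('F'=5): chars_in_quartet=3 acc=0x1B45 bytes_emitted=0
After char 3 ('M'=12): chars_in_quartet=4 acc=0x6D14C -> emit 06 D1 4C, reset; bytes_emitted=3
After char 4 ('/'=63): chars_in_quartet=1 acc=0x3F bytes_emitted=3
After char 5 ('r'=43): chars_in_quartet=2 acc=0xFEB bytes_emitted=3
After char 6 ('g'=32): chars_in_quartet=3 acc=0x3FAE0 bytes_emitted=3
Padding '=': partial quartet acc=0x3FAE0 -> emit FE B8; bytes_emitted=5

Answer: 06 D1 4C FE B8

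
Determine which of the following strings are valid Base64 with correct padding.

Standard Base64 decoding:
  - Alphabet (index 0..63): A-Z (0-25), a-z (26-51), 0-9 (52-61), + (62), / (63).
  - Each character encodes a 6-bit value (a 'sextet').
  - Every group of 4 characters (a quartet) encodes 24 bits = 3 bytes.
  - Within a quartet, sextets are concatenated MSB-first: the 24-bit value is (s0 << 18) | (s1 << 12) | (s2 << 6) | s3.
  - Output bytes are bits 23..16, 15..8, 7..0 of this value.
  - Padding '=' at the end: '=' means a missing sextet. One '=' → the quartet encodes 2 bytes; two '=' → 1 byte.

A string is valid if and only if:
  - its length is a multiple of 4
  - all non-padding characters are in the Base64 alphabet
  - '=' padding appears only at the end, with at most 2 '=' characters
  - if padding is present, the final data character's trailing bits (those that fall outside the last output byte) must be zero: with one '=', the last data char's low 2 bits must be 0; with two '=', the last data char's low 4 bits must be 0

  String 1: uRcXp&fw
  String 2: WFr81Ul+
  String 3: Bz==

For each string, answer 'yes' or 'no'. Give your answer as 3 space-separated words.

Answer: no yes no

Derivation:
String 1: 'uRcXp&fw' → invalid (bad char(s): ['&'])
String 2: 'WFr81Ul+' → valid
String 3: 'Bz==' → invalid (bad trailing bits)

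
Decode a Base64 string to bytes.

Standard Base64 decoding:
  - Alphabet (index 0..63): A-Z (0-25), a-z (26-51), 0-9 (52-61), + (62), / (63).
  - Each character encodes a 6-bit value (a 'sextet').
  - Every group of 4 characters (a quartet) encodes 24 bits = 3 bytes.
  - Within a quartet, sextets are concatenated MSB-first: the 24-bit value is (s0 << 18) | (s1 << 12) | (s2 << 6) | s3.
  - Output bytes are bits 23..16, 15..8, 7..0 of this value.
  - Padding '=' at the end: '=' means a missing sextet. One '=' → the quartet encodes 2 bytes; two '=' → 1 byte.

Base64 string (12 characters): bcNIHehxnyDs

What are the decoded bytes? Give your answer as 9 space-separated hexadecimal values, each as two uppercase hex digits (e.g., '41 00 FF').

Answer: 6D C3 48 1D E8 71 9F 20 EC

Derivation:
After char 0 ('b'=27): chars_in_quartet=1 acc=0x1B bytes_emitted=0
After char 1 ('c'=28): chars_in_quartet=2 acc=0x6DC bytes_emitted=0
After char 2 ('N'=13): chars_in_quartet=3 acc=0x1B70D bytes_emitted=0
After char 3 ('I'=8): chars_in_quartet=4 acc=0x6DC348 -> emit 6D C3 48, reset; bytes_emitted=3
After char 4 ('H'=7): chars_in_quartet=1 acc=0x7 bytes_emitted=3
After char 5 ('e'=30): chars_in_quartet=2 acc=0x1DE bytes_emitted=3
After char 6 ('h'=33): chars_in_quartet=3 acc=0x77A1 bytes_emitted=3
After char 7 ('x'=49): chars_in_quartet=4 acc=0x1DE871 -> emit 1D E8 71, reset; bytes_emitted=6
After char 8 ('n'=39): chars_in_quartet=1 acc=0x27 bytes_emitted=6
After char 9 ('y'=50): chars_in_quartet=2 acc=0x9F2 bytes_emitted=6
After char 10 ('D'=3): chars_in_quartet=3 acc=0x27C83 bytes_emitted=6
After char 11 ('s'=44): chars_in_quartet=4 acc=0x9F20EC -> emit 9F 20 EC, reset; bytes_emitted=9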